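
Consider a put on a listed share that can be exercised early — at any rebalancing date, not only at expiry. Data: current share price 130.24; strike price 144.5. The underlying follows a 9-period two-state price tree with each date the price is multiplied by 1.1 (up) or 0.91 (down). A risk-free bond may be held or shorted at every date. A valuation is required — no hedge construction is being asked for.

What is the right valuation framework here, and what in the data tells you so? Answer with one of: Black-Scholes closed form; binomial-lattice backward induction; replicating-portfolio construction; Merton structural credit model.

framework: binomial-lattice backward induction

Key observation: with exercise allowed before expiry on a discrete up/down model (9 steps from spot 130.24), the strike-144.5 put's value must be rolled back through the tree testing early exercise at each node.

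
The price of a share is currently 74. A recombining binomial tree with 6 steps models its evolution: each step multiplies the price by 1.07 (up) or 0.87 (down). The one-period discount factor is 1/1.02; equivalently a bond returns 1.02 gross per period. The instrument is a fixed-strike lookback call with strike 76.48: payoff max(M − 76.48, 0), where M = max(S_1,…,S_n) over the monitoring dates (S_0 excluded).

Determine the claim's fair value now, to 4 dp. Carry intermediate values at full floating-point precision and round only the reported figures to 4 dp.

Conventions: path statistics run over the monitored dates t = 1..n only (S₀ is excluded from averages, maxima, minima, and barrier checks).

price = 13.0434

Risk-neutral up-probability p* = (R−d)/(u−d) = (1.02−0.87)/(1.07−0.87) = 0.7500; the claim prices as the p*-weighted sum of path payoffs discounted by R^6.
Enumerate all 2^6 = 64 price paths (U = up ×1.07, D = down ×0.87); each path with k up-moves has probability p*^k·(1−p*)^(6−k).
DDDDDD: M=64.3800, payoff=0.0000, prob=0.000244
UDDDDD: M=79.1800, payoff=2.7000, prob=0.000732
DUDDDD: M=68.8866, payoff=0.0000, prob=0.000732
UUDDDD: M=84.7226, payoff=8.2426, prob=0.002197
DDUDDD: M=64.3800, payoff=0.0000, prob=0.000732
UDUDDD: M=79.1800, payoff=2.7000, prob=0.002197
DUUDDD: M=73.7087, payoff=0.0000, prob=0.002197
UUUDDD: M=90.6532, payoff=14.1732, prob=0.006592
DDDUDD: M=64.3800, payoff=0.0000, prob=0.000732
UDDUDD: M=79.1800, payoff=2.7000, prob=0.002197
DUDUDD: M=68.8866, payoff=0.0000, prob=0.002197
UUDUDD: M=84.7226, payoff=8.2426, prob=0.006592
DDUUDD: M=64.3800, payoff=0.0000, prob=0.002197
UDUUDD: M=79.1800, payoff=2.7000, prob=0.006592
DUUUDD: M=78.8683, payoff=2.3883, prob=0.006592
UUUUDD: M=96.9989, payoff=20.5189, prob=0.019775
DDDDUD: M=64.3800, payoff=0.0000, prob=0.000732
UDDDUD: M=79.1800, payoff=2.7000, prob=0.002197
DUDDUD: M=68.8866, payoff=0.0000, prob=0.002197
UUDDUD: M=84.7226, payoff=8.2426, prob=0.006592
DDUDUD: M=64.3800, payoff=0.0000, prob=0.002197
UDUDUD: M=79.1800, payoff=2.7000, prob=0.006592
DUUDUD: M=73.7087, payoff=0.0000, prob=0.006592
UUUDUD: M=90.6532, payoff=14.1732, prob=0.019775
DDDUUD: M=64.3800, payoff=0.0000, prob=0.002197
UDDUUD: M=79.1800, payoff=2.7000, prob=0.006592
DUDUUD: M=68.8866, payoff=0.0000, prob=0.006592
UUDUUD: M=84.7226, payoff=8.2426, prob=0.019775
DDUUUD: M=68.6154, payoff=0.0000, prob=0.006592
UDUUUD: M=84.3890, payoff=7.9090, prob=0.019775
DUUUUD: M=84.3890, payoff=7.9090, prob=0.019775
UUUUUD: M=103.7888, payoff=27.3088, prob=0.059326
DDDDDU: M=64.3800, payoff=0.0000, prob=0.000732
UDDDDU: M=79.1800, payoff=2.7000, prob=0.002197
DUDDDU: M=68.8866, payoff=0.0000, prob=0.002197
UUDDDU: M=84.7226, payoff=8.2426, prob=0.006592
DDUDDU: M=64.3800, payoff=0.0000, prob=0.002197
UDUDDU: M=79.1800, payoff=2.7000, prob=0.006592
DUUDDU: M=73.7087, payoff=0.0000, prob=0.006592
UUUDDU: M=90.6532, payoff=14.1732, prob=0.019775
DDDUDU: M=64.3800, payoff=0.0000, prob=0.002197
UDDUDU: M=79.1800, payoff=2.7000, prob=0.006592
DUDUDU: M=68.8866, payoff=0.0000, prob=0.006592
UUDUDU: M=84.7226, payoff=8.2426, prob=0.019775
DDUUDU: M=64.3800, payoff=0.0000, prob=0.006592
UDUUDU: M=79.1800, payoff=2.7000, prob=0.019775
DUUUDU: M=78.8683, payoff=2.3883, prob=0.019775
UUUUDU: M=96.9989, payoff=20.5189, prob=0.059326
DDDDUU: M=64.3800, payoff=0.0000, prob=0.002197
UDDDUU: M=79.1800, payoff=2.7000, prob=0.006592
DUDDUU: M=68.8866, payoff=0.0000, prob=0.006592
UUDDUU: M=84.7226, payoff=8.2426, prob=0.019775
DDUDUU: M=64.3800, payoff=0.0000, prob=0.006592
UDUDUU: M=79.1800, payoff=2.7000, prob=0.019775
DUUDUU: M=73.7087, payoff=0.0000, prob=0.019775
UUUDUU: M=90.6532, payoff=14.1732, prob=0.059326
DDDUUU: M=64.3800, payoff=0.0000, prob=0.006592
UDDUUU: M=79.1800, payoff=2.7000, prob=0.019775
DUDUUU: M=73.4185, payoff=0.0000, prob=0.019775
UUDUUU: M=90.2963, payoff=13.8163, prob=0.059326
DDUUUU: M=73.4185, payoff=0.0000, prob=0.019775
UDUUUU: M=90.2963, payoff=13.8163, prob=0.059326
DUUUUU: M=90.2963, payoff=13.8163, prob=0.059326
UUUUUU: M=111.0540, payoff=34.5740, prob=0.177979
Price = Σ prob·payoff / R^6 = 14.689042 / 1.126162 = 13.0434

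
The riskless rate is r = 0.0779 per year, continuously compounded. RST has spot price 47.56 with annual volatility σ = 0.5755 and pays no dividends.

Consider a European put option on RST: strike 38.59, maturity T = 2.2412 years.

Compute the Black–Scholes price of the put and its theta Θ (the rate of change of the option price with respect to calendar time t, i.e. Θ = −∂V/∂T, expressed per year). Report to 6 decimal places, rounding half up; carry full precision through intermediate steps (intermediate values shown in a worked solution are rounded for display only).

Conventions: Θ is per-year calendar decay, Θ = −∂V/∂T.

price = 6.956396
Θ = -1.237058

σ√T = 0.5755·√2.2412 = 0.861560
d₁ = (ln(S/K) + (r+σ²/2)T) / (σ√T) = (ln(47.56/38.59) + (0.0779+0.5755²/2)·2.2412) / 0.861560 = (0.208999 + 0.545732) / 0.861560 = 0.876005
d₂ = d₁ − σ√T = 0.876005 − 0.861560 = 0.014445
e^{−rT} = 0.839802
N(−d₁) = 0.190514,  N(−d₂) = 0.494237
Put price V = K·e^{−rT}·N(−d₂) − S·N(−d₁) = 16.017220 − 9.060825 = 6.956396
φ(d₁) = (1/√(2π))·e^{−d₁²/2} = 0.271816
Θ = −S·φ(d₁)·σ/(2√T) + r·K·e^{−rT}·N(−d₂) = −2.484799 + 1.247741 = -1.237058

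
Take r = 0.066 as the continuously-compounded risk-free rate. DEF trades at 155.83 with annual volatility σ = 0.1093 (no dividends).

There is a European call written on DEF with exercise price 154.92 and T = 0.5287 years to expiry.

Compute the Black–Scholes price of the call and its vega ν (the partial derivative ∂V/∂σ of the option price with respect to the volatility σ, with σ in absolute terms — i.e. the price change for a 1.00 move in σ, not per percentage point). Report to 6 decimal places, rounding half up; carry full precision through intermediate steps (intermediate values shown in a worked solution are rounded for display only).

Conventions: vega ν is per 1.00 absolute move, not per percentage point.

price = 8.574393
ν = 38.804413

σ√T = 0.1093·√0.5287 = 0.079474
d₁ = (ln(S/K) + (r+σ²/2)T) / (σ√T) = (ln(155.83/154.92) + (0.066+0.1093²/2)·0.5287) / 0.079474 = (0.005857 + 0.038052) / 0.079474 = 0.552496
d₂ = d₁ − σ√T = 0.552496 − 0.079474 = 0.473022
e^{−rT} = 0.965708
N(d₁) = 0.709696,  N(d₂) = 0.681901
Call price V = S·N(d₁) − K·e^{−rT}·N(d₂) = 110.591902 − 102.017508 = 8.574393
φ(d₁) = (1/√(2π))·e^{−d₁²/2} = 0.342472
ν = S·φ(d₁)·√T = 38.804413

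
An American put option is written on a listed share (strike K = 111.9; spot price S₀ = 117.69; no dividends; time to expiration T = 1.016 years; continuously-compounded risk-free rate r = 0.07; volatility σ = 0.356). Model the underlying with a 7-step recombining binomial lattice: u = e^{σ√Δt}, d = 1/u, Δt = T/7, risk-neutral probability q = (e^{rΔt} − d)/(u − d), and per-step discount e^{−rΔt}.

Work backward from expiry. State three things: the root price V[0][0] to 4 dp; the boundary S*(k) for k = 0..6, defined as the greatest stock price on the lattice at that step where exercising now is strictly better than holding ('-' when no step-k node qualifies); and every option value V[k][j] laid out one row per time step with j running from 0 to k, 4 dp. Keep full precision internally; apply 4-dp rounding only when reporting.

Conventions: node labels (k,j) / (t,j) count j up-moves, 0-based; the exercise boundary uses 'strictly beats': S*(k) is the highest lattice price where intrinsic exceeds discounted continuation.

Δt=0.14514, u=1.14526, d=0.87317, q=0.50368, disc=e^(-rΔt)=0.98989
k=7 terminal: V=max(K-S,0) → 66.3568 52.1651 33.5511 9.1369 0.0000 0.0000 0.0000 0.0000
k=6: j=0 S=52.1586 intr=59.7414 cont=58.6103 V=59.7414[EX]; j=1 S=68.4117 intr=43.4883 cont=42.3571 V=43.4883[EX]; j=2 S=89.7294 intr=22.1706 cont=21.0394 V=22.1706[EX]; j=3 S=117.6900 intr=0.0000 cont=4.4890 V=4.4890[hold]; j=4 S=154.3633 intr=0.0000 cont=0.0000 V=0.0000[hold]; j=5 S=202.4644 intr=0.0000 cont=0.0000 V=0.0000[hold]; j=6 S=265.5543 intr=0.0000 cont=0.0000 V=0.0000[hold]  S*(6)=89.7294
k=5: j=0 S=59.7349 intr=52.1651 cont=51.0340 V=52.1651[EX]; j=1 S=78.3489 intr=33.5511 cont=32.4200 V=33.5511[EX]; j=2 S=102.7631 intr=9.1369 cont=13.1307 V=13.1307[hold]; j=3 S=134.7851 intr=0.0000 cont=2.2055 V=2.2055[hold]; j=4 S=176.7854 intr=0.0000 cont=0.0000 V=0.0000[hold]; j=5 S=231.8734 intr=0.0000 cont=0.0000 V=0.0000[hold]  S*(5)=78.3489
k=4: j=0 S=68.4117 intr=43.4883 cont=42.3571 V=43.4883[EX]; j=1 S=89.7294 intr=22.1706 cont=23.0307 V=23.0307[hold]; j=2 S=117.6900 intr=0.0000 cont=7.5508 V=7.5508[hold]; j=3 S=154.3633 intr=0.0000 cont=1.0836 V=1.0836[hold]; j=4 S=202.4644 intr=0.0000 cont=0.0000 V=0.0000[hold]  S*(4)=68.4117
k=3: j=0 S=78.3489 intr=33.5511 cont=32.8488 V=33.5511[EX]; j=1 S=102.7631 intr=9.1369 cont=15.0798 V=15.0798[hold]; j=2 S=134.7851 intr=0.0000 cont=4.2500 V=4.2500[hold]; j=3 S=176.7854 intr=0.0000 cont=0.5324 V=0.5324[hold]  S*(3)=78.3489
k=2: j=0 S=89.7294 intr=22.1706 cont=24.0025 V=24.0025[hold]; j=1 S=117.6900 intr=0.0000 cont=9.5278 V=9.5278[hold]; j=2 S=154.3633 intr=0.0000 cont=2.3535 V=2.3535[hold]  S*(2)=-
k=1: j=0 S=102.7631 intr=9.1369 cont=16.5430 V=16.5430[hold]; j=1 S=134.7851 intr=0.0000 cont=5.8545 V=5.8545[hold]  S*(1)=-
k=0: j=0 S=117.6900 intr=0.0000 cont=11.0466 V=11.0466[hold]  S*(0)=-

price = 11.0466
boundary = - - - 78.3489 68.4117 78.3489 89.7294
tree:
11.0466
16.5430 5.8545
24.0025 9.5278 2.3535
33.5511 15.0798 4.2500 0.5324
43.4883 23.0307 7.5508 1.0836 0.0000
52.1651 33.5511 13.1307 2.2055 0.0000 0.0000
59.7414 43.4883 22.1706 4.4890 0.0000 0.0000 0.0000
66.3568 52.1651 33.5511 9.1369 0.0000 0.0000 0.0000 0.0000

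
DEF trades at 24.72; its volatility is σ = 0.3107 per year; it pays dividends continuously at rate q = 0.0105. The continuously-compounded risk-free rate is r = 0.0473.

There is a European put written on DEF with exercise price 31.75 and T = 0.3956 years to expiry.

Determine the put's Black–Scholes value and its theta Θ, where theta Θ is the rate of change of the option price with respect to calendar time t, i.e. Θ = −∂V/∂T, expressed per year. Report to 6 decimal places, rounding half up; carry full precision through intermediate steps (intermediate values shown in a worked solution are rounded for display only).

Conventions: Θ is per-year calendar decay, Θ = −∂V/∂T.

σ√T = 0.3107·√0.3956 = 0.195420
d₁ = (ln(S/K) + (r−q+σ²/2)T) / (σ√T) = (ln(24.72/31.75) + (0.0473−0.0105+0.3107²/2)·0.3956) / 0.195420 = (-0.250280 + 0.033653) / 0.195420 = -1.108522
d₂ = d₁ − σ√T = -1.108522 − 0.195420 = -1.303942
e^{−rT} = 0.981462
e^{−qT} = 0.995855
N(−d₁) = 0.866182,  N(−d₂) = 0.903873
Put price V = K·e^{−rT}·N(−d₂) − S·e^{−qT}·N(−d₁) = 28.165977 − 21.323255 = 6.842722
φ(d₁) = (1/√(2π))·e^{−d₁²/2} = 0.215812
Θ = −S·e^{−qT}·φ(d₁)·σ/(2√T) − q·S·e^{−qT}·N(−d₁) + r·K·e^{−rT}·N(−d₂) = −1.312208 − 0.223894 + 1.332251 = -0.203852

price = 6.842722
Θ = -0.203852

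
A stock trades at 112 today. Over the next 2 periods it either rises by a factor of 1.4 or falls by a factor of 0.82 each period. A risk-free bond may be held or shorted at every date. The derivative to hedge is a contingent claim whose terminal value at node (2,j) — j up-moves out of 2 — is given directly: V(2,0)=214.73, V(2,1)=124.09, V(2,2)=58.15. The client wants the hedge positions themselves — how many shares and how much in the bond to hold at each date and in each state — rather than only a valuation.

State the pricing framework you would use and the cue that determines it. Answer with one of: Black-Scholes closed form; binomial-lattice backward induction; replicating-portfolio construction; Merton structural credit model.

framework: replicating-portfolio construction

Key observation: what is demanded is not a single number but the (Δ, B) position at each node of the 1.4/0.82 tree starting at 112; constructing those positions is the replicating-portfolio method.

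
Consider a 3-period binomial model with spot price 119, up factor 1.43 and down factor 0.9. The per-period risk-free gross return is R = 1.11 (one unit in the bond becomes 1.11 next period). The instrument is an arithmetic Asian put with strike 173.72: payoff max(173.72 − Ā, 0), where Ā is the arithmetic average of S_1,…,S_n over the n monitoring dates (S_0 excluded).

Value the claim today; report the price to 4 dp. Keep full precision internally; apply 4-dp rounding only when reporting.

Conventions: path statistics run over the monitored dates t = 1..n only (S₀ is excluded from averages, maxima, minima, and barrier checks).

price = 26.1316

Risk-neutral up-probability p* = (R−d)/(u−d) = (1.11−0.9)/(1.43−0.9) = 0.3962; the claim prices as the p*-weighted sum of path payoffs discounted by R^3.
Enumerate all 2^3 = 8 price paths (U = up ×1.43, D = down ×0.9); each path with k up-moves has probability p*^k·(1−p*)^(3−k).
DDD: Ā=96.7470, payoff=76.9730, prob=0.220101
UDD: Ā=153.7202, payoff=19.9998, prob=0.144441
DUD: Ā=132.6969, payoff=41.0231, prob=0.144441
UUD: Ā=210.8406, payoff=0.0000, prob=0.094790
DDU: Ā=113.7759, payoff=59.9441, prob=0.144441
UDU: Ā=180.7773, payoff=0.0000, prob=0.094790
DUU: Ā=159.7539, payoff=13.9661, prob=0.094790
UUU: Ā=253.8312, payoff=0.0000, prob=0.062206
Price = Σ prob·payoff / R^3 = 35.738322 / 1.367631 = 26.1316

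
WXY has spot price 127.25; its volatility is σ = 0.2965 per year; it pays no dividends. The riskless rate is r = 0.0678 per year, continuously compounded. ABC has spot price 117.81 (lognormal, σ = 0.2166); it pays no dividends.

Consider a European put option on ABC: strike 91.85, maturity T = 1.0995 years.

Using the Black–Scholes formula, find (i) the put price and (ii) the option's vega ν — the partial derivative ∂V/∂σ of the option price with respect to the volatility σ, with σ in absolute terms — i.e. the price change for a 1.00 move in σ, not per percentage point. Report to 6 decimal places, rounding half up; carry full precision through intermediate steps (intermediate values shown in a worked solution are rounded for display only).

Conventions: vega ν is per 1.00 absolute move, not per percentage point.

σ√T = 0.2166·√1.0995 = 0.227120
d₁ = (ln(S/K) + (r+σ²/2)T) / (σ√T) = (ln(117.81/91.85) + (0.0678+0.2166²/2)·1.0995) / 0.227120 = (0.248916 + 0.100338) / 0.227120 = 1.537750
d₂ = d₁ − σ√T = 1.537750 − 0.227120 = 1.310629
e^{−rT} = 0.928165
N(−d₁) = 0.062055,  N(−d₂) = 0.094992
Put price V = K·e^{−rT}·N(−d₂) − S·N(−d₁) = 8.098209 − 7.310689 = 0.787520
φ(d₁) = (1/√(2π))·e^{−d₁²/2} = 0.122300
ν = S·φ(d₁)·√T = 15.108013

price = 0.787520
ν = 15.108013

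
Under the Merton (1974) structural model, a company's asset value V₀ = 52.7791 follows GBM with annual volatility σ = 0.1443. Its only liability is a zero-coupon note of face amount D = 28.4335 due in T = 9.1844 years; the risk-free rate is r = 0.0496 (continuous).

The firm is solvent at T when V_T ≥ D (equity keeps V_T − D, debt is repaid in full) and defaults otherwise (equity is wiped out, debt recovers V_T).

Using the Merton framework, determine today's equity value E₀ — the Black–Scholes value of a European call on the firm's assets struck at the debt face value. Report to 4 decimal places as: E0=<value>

E0=34.7797

Equity is a call on the firm's assets struck at D = 28.4335:
d₁ = [ln(V₀/D) + (r + σ²/2)T] / (σ√T)
   = [ln(52.7791/28.4335) + (0.0496 + 0.5·0.1443²)·9.1844] / (0.1443·√9.1844)
   = [0.618547 + 0.551167] / 0.437312 = 2.674781
d₂ = d₁ − σ√T = 2.674781 − 0.437312 = 2.237468
N(d₁) = 0.996261,  N(d₂) = 0.987372,  e^(−rT) = 0.634102
E₀ = V₀·N(d₁) − D·e^(−rT)·N(d₂)
   = 52.7791·0.996261 − 28.4335·0.634102·0.987372 = 34.779716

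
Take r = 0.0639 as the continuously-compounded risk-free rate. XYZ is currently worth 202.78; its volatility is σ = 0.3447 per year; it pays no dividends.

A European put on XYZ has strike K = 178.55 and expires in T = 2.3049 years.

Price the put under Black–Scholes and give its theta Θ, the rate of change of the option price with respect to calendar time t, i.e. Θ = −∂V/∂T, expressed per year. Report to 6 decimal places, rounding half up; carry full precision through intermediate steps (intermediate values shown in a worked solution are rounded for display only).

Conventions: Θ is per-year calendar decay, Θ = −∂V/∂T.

σ√T = 0.3447·√2.3049 = 0.523320
d₁ = (ln(S/K) + (r+σ²/2)T) / (σ√T) = (ln(202.78/178.55) + (0.0639+0.3447²/2)·2.3049) / 0.523320 = (0.127253 + 0.284215) / 0.523320 = 0.786265
d₂ = d₁ − σ√T = 0.786265 − 0.523320 = 0.262945
e^{−rT} = 0.863050
N(−d₁) = 0.215856,  N(−d₂) = 0.396297
Put price V = K·e^{−rT}·N(−d₂) − S·N(−d₁) = 61.068323 − 43.771328 = 17.296995
φ(d₁) = (1/√(2π))·e^{−d₁²/2} = 0.292865
Θ = −S·φ(d₁)·σ/(2√T) + r·K·e^{−rT}·N(−d₂) = −6.741824 + 3.902266 = -2.839558

price = 17.296995
Θ = -2.839558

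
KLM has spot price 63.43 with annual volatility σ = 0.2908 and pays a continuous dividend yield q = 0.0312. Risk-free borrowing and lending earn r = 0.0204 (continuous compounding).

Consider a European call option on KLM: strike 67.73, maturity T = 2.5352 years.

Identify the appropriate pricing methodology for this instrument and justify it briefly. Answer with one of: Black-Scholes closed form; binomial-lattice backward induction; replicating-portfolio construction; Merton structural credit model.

Key observation: the strike-67.73 call on KLM is European-exercise on a continuously-modelled lognormal underlying, so its value is a single closed-form evaluation.

framework: Black-Scholes closed form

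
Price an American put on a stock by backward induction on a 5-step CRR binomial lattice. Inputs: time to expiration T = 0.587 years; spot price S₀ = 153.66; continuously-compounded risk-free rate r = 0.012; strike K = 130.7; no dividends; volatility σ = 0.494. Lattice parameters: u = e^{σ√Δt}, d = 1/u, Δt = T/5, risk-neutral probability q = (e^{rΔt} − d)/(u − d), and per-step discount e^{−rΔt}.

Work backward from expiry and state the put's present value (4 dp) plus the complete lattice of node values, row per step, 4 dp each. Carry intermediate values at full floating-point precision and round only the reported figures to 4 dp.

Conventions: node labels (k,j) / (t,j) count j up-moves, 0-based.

price = 10.6650
tree:
10.6650
16.8515 3.4912
25.8950 6.3688 0.1500
38.2235 11.6134 0.2791 0.0000
52.6233 21.1680 0.5195 0.0000 0.0000
64.7808 38.2235 0.9668 0.0000 0.0000 0.0000

Δt=0.11740  u=1.18443  d=0.84429  q=0.46193  discount=0.99859
step 5 (expiry): payoffs max(K−S,0) = 64.7808 38.2235 0.9668 0.0000 0.0000 0.0000
k=4: (k=4,j=0): S=78.0767, K−S=52.6233, hold=52.4393 ⇒ V=52.6233 exercise | (k=4,j=1): S=109.5320, K−S=21.1680, hold=20.9840 ⇒ V=21.1680 exercise | (k=4,j=2): S=153.6600, K−S=0.0000, hold=0.5195 ⇒ V=0.5195 continue | (k=4,j=3): S=215.5661, K−S=0.0000, hold=0.0000 ⇒ V=0.0000 continue | (k=4,j=4): S=302.4127, K−S=0.0000, hold=0.0000 ⇒ V=0.0000 continue
k=3: (k=3,j=0): S=92.4765, K−S=38.2235, hold=38.0395 ⇒ V=38.2235 exercise | (k=3,j=1): S=129.7332, K−S=0.9668, hold=11.6134 ⇒ V=11.6134 continue | (k=3,j=2): S=181.9997, K−S=0.0000, hold=0.2791 ⇒ V=0.2791 continue | (k=3,j=3): S=255.3232, K−S=0.0000, hold=0.0000 ⇒ V=0.0000 continue
k=2: (k=2,j=0): S=109.5320, K−S=21.1680, hold=25.8950 ⇒ V=25.8950 continue | (k=2,j=1): S=153.6600, K−S=0.0000, hold=6.3688 ⇒ V=6.3688 continue | (k=2,j=2): S=215.5661, K−S=0.0000, hold=0.1500 ⇒ V=0.1500 continue
k=1: (k=1,j=0): S=129.7332, K−S=0.9668, hold=16.8515 ⇒ V=16.8515 continue | (k=1,j=1): S=181.9997, K−S=0.0000, hold=3.4912 ⇒ V=3.4912 continue
k=0: (k=0,j=0): S=153.6600, K−S=0.0000, hold=10.6650 ⇒ V=10.6650 continue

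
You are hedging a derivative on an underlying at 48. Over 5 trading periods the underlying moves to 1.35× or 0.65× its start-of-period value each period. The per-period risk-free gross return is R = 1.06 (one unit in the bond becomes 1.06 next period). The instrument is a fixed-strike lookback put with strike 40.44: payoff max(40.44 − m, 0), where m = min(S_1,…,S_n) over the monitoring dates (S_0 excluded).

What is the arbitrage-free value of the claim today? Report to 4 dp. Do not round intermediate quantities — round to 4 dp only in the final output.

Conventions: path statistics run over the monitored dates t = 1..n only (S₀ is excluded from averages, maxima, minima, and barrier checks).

With p* = (R−d)/(u−d) = 0.5857, sum probability × payoff across the paths and divide by R^5.
Enumerate all 2^5 = 32 price paths (U = up ×1.35, D = down ×0.65); each path with k up-moves has probability p*^k·(1−p*)^(5−k).
DDDDD: m=5.5694, payoff=34.8706, prob=0.012204
UDDDD: m=11.5672, payoff=28.8728, prob=0.017254
DUDDD: m=11.5672, payoff=28.8728, prob=0.017254
UUDDD: m=24.0242, payoff=16.4158, prob=0.024393
DDUDD: m=11.5672, payoff=28.8728, prob=0.017254
UDUDD: m=24.0242, payoff=16.4158, prob=0.024393
DUUDD: m=24.0242, payoff=16.4158, prob=0.024393
UUUDD: m=49.8964, payoff=0.0000, prob=0.034487
DDDUD: m=11.5672, payoff=28.8728, prob=0.017254
UDDUD: m=24.0242, payoff=16.4158, prob=0.024393
DUDUD: m=24.0242, payoff=16.4158, prob=0.024393
UUDUD: m=49.8964, payoff=0.0000, prob=0.034487
DDUUD: m=20.2800, payoff=20.1600, prob=0.024393
UDUUD: m=42.1200, payoff=0.0000, prob=0.034487
DUUUD: m=31.2000, payoff=9.2400, prob=0.034487
UUUUD: m=64.8000, payoff=0.0000, prob=0.048758
DDDDU: m=8.5683, payoff=31.8717, prob=0.017254
UDDDU: m=17.7957, payoff=22.6443, prob=0.024393
DUDDU: m=17.7957, payoff=22.6443, prob=0.024393
UUDDU: m=36.9603, payoff=3.4797, prob=0.034487
DDUDU: m=17.7957, payoff=22.6443, prob=0.024393
UDUDU: m=36.9603, payoff=3.4797, prob=0.034487
DUUDU: m=31.2000, payoff=9.2400, prob=0.034487
UUUDU: m=64.8000, payoff=0.0000, prob=0.048758
DDDUU: m=13.1820, payoff=27.2580, prob=0.024393
UDDUU: m=27.3780, payoff=13.0620, prob=0.034487
DUDUU: m=27.3780, payoff=13.0620, prob=0.034487
UUDUU: m=56.8620, payoff=0.0000, prob=0.048758
DDUUU: m=20.2800, payoff=20.1600, prob=0.034487
UDUUU: m=42.1200, payoff=0.0000, prob=0.048758
DUUUU: m=31.2000, payoff=9.2400, prob=0.048758
UUUUU: m=64.8000, payoff=0.0000, prob=0.068933
Price = Σ prob·payoff / R^5 = 10.708168 / 1.338226 = 8.0018

price = 8.0018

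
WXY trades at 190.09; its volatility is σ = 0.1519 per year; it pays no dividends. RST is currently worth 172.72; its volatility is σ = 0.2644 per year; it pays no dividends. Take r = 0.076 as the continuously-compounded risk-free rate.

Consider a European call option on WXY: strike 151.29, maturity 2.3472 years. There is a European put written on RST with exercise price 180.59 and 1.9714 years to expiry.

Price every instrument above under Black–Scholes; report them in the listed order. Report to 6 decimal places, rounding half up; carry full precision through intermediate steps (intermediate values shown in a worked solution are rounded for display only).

price(WXY call K=151.29) = 64.102405
price(RST put K=180.59) = 16.487277

[WXY call K=151.29]
σ√T = 0.1519·√2.3472 = 0.232720
d₁ = (ln(S/K) + (r+σ²/2)T) / (σ√T) = (ln(190.09/151.29) + (0.076+0.1519²/2)·2.3472) / 0.232720 = (0.228299 + 0.205466) / 0.232720 = 1.863898
d₂ = d₁ − σ√T = 1.863898 − 0.232720 = 1.631179
e^{−rT} = 0.836618
N(d₁) = 0.968832,  N(d₂) = 0.948574
price = S·N(d₁) − K·e^{−rT}·N(d₂) = 184.165275 − 120.062870 = 64.102405
[RST put K=180.59]
σ√T = 0.2644·√1.9714 = 0.371235
d₁ = (ln(S/K) + (r+σ²/2)T) / (σ√T) = (ln(172.72/180.59) + (0.076+0.2644²/2)·1.9714) / 0.371235 = (-0.044557 + 0.218734) / 0.371235 = 0.469182
d₂ = d₁ − σ√T = 0.469182 − 0.371235 = 0.097947
e^{−rT} = 0.860857
N(−d₁) = 0.319470,  N(−d₂) = 0.460987
price = K·e^{−rT}·N(−d₂) − S·N(−d₁) = 71.666120 − 55.178843 = 16.487277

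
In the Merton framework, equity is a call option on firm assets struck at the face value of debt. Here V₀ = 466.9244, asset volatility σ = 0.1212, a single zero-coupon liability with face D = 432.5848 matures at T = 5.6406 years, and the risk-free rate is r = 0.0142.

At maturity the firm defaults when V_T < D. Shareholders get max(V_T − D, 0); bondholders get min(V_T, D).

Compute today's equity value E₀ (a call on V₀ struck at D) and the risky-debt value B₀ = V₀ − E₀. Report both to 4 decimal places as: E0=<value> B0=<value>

E0=90.4649 B0=376.4595

Apply the equity-as-call identities (strike 432.5848, horizon 5.6406 years):
d₁ = [ln(V₀/D) + (r + σ²/2)T] / (σ√T)
   = [ln(466.9244/432.5848) + (0.0142 + 0.5·0.1212²)·5.6406] / (0.1212·√5.6406)
   = [0.076389 + 0.121525] / 0.287849 = 0.687561
d₂ = d₁ − σ√T = 0.687561 − 0.287849 = 0.399712
N(d₁) = 0.754136,  N(d₂) = 0.655316,  e^(−rT) = 0.923027
E₀ = V₀·N(d₁) − D·e^(−rT)·N(d₂)
   = 466.9244·0.754136 − 432.5848·0.923027·0.655316 = 90.464859
B₀ = V₀ − E₀ = 466.9244 − 90.464859 = 376.459541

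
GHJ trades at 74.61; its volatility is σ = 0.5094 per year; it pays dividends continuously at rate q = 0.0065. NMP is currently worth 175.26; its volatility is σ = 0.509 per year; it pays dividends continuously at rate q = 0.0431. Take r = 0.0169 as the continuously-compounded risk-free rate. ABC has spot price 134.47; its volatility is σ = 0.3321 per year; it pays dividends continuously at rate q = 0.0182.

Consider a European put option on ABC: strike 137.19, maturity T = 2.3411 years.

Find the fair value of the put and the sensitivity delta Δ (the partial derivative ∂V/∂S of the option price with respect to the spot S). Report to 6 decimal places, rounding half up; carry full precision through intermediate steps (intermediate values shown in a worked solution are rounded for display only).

σ√T = 0.3321·√2.3411 = 0.508135
d₁ = (ln(S/K) + (r−q+σ²/2)T) / (σ√T) = (ln(134.47/137.19) + (0.0169−0.0182+0.3321²/2)·2.3411) / 0.508135 = (-0.020026 + 0.126057) / 0.508135 = 0.208668
d₂ = d₁ − σ√T = 0.208668 − 0.508135 = -0.299467
e^{−rT} = 0.961208
e^{−qT} = 0.958287
N(−d₁) = 0.417354,  N(−d₂) = 0.617708
Put price V = K·e^{−rT}·N(−d₂) − S·e^{−qT}·N(−d₁) = 81.456001 − 53.780566 = 27.675435
Δ = −e^{−qT}·N(−d₁) = -0.399945

price = 27.675435
Δ = -0.399945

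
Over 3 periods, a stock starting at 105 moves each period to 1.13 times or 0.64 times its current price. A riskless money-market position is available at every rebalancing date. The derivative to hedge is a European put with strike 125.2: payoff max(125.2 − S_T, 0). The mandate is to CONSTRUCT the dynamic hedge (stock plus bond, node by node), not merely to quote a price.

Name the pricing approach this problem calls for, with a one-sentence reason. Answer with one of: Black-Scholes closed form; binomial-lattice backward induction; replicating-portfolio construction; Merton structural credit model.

framework: replicating-portfolio construction

Key observation: what is demanded is not a single number but the (Δ, B) position at each node of the 1.13/0.64 tree starting at 105; constructing those positions is the replicating-portfolio method.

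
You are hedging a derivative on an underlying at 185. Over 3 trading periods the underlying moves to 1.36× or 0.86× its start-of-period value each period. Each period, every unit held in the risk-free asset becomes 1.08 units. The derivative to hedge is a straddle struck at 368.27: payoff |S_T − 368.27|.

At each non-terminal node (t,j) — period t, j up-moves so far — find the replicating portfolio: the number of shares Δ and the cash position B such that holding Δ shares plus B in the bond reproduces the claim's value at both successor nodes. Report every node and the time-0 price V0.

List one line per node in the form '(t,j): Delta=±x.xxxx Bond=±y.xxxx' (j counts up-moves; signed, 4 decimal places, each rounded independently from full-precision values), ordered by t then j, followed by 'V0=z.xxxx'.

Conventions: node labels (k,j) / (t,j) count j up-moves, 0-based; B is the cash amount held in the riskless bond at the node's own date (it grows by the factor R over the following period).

Arbitrage-free pricing uses the up-move probability p* = (R−d)/(u−d) = 0.4400, discounting each step at R = 1.08.
Terminal payoffs: V(3,0)=250.5996, V(3,1)=182.1866, V(3,2)=73.9986, V(3,3)=97.0894
Node (2,0) S=136.8260: V=(p*·182.1866+(1−p*)·250.5996)/1.08=204.1647; Δ=(182.1866−250.5996)/(186.0834−117.6704)=-1.0000; B=V−Δ·S=340.9907
Node (2,1) S=216.3760: V=(p*·73.9986+(1−p*)·182.1866)/1.08=124.6147; Δ=(73.9986−182.1866)/(294.2714−186.0834)=-1.0000; B=V−Δ·S=340.9907
Node (2,2) S=342.1760: V=(p*·97.0894+(1−p*)·73.9986)/1.08=77.9246; Δ=(97.0894−73.9986)/(465.3594−294.2714)=0.1350; B=V−Δ·S=31.7431
Node (1,0) S=159.1000: V=(p*·124.6147+(1−p*)·204.1647)/1.08=156.6322; Δ=(124.6147−204.1647)/(216.3760−136.8260)=-1.0000; B=V−Δ·S=315.7322
Node (1,1) S=251.6000: V=(p*·77.9246+(1−p*)·124.6147)/1.08=96.3621; Δ=(77.9246−124.6147)/(342.1760−216.3760)=-0.3711; B=V−Δ·S=189.7424
Node (0,0) S=185.0000: V=(p*·96.3621+(1−p*)·156.6322)/1.08=120.4753; Δ=(96.3621−156.6322)/(251.6000−159.1000)=-0.6516; B=V−Δ·S=241.0154
Verification: the root portfolio costs Δ(0,0)·S0 + B(0,0) = 120.4753, matching V0.

(0,0): Delta=-0.6516 Bond=241.0154
(1,0): Delta=-1.0000 Bond=315.7322
(1,1): Delta=-0.3711 Bond=189.7424
(2,0): Delta=-1.0000 Bond=340.9907
(2,1): Delta=-1.0000 Bond=340.9907
(2,2): Delta=0.1350 Bond=31.7431
V0=120.4753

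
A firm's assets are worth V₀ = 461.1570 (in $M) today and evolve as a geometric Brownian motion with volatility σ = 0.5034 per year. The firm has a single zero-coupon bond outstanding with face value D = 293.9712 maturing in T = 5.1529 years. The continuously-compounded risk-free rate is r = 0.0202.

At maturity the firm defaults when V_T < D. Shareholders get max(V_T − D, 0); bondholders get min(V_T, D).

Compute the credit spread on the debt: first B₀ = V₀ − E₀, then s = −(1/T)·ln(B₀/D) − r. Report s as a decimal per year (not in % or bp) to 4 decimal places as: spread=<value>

Equity is a call on the firm's assets struck at D = 293.9712:
d₁ = [ln(V₀/D) + (r + σ²/2)T] / (σ√T)
   = [ln(461.1570/293.9712) + (0.0202 + 0.5·0.5034²)·5.1529] / (0.5034·√5.1529)
   = [0.450257 + 0.756991] / 1.142718 = 1.056470
d₂ = d₁ − σ√T = 1.056470 − 1.142718 = -0.086248
N(d₁) = 0.854623,  N(d₂) = 0.465635,  e^(−rT) = 0.901145
E₀ = V₀·N(d₁) − D·e^(−rT)·N(d₂)
   = 461.1570·0.854623 − 293.9712·0.901145·0.465635 = 270.763834
B₀ = V₀ − E₀ = 461.1570 − 270.763834 = 190.393166
spread = −(1/T)·ln(B₀/D) − r = −(1/5.1529)·ln(190.393166/293.9712) − 0.0202 = 0.06410021

spread=0.0641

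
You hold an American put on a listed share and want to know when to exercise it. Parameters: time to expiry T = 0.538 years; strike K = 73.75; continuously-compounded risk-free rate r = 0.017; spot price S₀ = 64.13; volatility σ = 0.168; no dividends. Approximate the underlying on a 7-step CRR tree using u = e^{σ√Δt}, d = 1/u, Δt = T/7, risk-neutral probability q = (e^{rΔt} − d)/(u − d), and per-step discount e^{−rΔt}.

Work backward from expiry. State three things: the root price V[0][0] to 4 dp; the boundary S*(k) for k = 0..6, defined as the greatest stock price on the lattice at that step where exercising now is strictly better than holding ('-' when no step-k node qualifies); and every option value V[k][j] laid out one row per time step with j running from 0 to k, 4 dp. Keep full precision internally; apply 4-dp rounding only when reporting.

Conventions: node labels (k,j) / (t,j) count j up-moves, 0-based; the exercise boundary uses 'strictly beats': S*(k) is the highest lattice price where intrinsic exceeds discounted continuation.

price = 9.8055
boundary = - 61.2116 58.4261 61.2116 64.1300 67.1875 70.3908
tree:
9.8055
12.5384 7.1241
15.3239 9.6617 4.6292
17.9827 12.5384 6.8375 2.4539
20.5205 15.3239 9.6200 4.0993 0.8304
22.9428 17.9827 12.5384 6.5625 1.6702 0.0008
25.2549 20.5205 15.3239 9.6200 3.3592 0.0016 0.0000
27.4617 22.9428 17.9827 12.5384 6.5625 0.0033 0.0000 0.0000

Δt=0.07686  u=1.04768  d=0.95449  q=0.50239  discount=0.99869
step 7 (expiry): payoffs max(K−S,0) = 27.4617 22.9428 17.9827 12.5384 6.5625 0.0033 0.0000 0.0000
step 6: (k=6,j=0): S=48.4951, K−S=25.2549, hold=25.1586 ⇒ V=25.2549 exercise | (k=6,j=1): S=53.2295, K−S=20.5205, hold=20.4242 ⇒ V=20.5205 exercise | (k=6,j=2): S=58.4261, K−S=15.3239, hold=15.2276 ⇒ V=15.3239 exercise | (k=6,j=3): S=64.1300, K−S=9.6200, hold=9.5237 ⇒ V=9.6200 exercise | (k=6,j=4): S=70.3908, K−S=3.3592, hold=3.2629 ⇒ V=3.3592 exercise | (k=6,j=5): S=77.2627, K−S=0.0000, hold=0.0016 ⇒ V=0.0016 continue | (k=6,j=6): S=84.8056, K−S=0.0000, hold=0.0000 ⇒ V=0.0000 continue  boundary S*=70.3908
step 5: (k=5,j=0): S=50.8072, K−S=22.9428, hold=22.8465 ⇒ V=22.9428 exercise | (k=5,j=1): S=55.7673, K−S=17.9827, hold=17.8864 ⇒ V=17.9827 exercise | (k=5,j=2): S=61.2116, K−S=12.5384, hold=12.4421 ⇒ V=12.5384 exercise | (k=5,j=3): S=67.1875, K−S=6.5625, hold=6.4662 ⇒ V=6.5625 exercise | (k=5,j=4): S=73.7467, K−S=0.0033, hold=1.6702 ⇒ V=1.6702 continue | (k=5,j=5): S=80.9463, K−S=0.0000, hold=0.0008 ⇒ V=0.0008 continue  boundary S*=67.1875
step 4: (k=4,j=0): S=53.2295, K−S=20.5205, hold=20.4242 ⇒ V=20.5205 exercise | (k=4,j=1): S=58.4261, K−S=15.3239, hold=15.2276 ⇒ V=15.3239 exercise | (k=4,j=2): S=64.1300, K−S=9.6200, hold=9.5237 ⇒ V=9.6200 exercise | (k=4,j=3): S=70.3908, K−S=3.3592, hold=4.0993 ⇒ V=4.0993 continue | (k=4,j=4): S=77.2627, K−S=0.0000, hold=0.8304 ⇒ V=0.8304 continue  boundary S*=64.1300
step 3: (k=3,j=0): S=55.7673, K−S=17.9827, hold=17.8864 ⇒ V=17.9827 exercise | (k=3,j=1): S=61.2116, K−S=12.5384, hold=12.4421 ⇒ V=12.5384 exercise | (k=3,j=2): S=67.1875, K−S=6.5625, hold=6.8375 ⇒ V=6.8375 continue | (k=3,j=3): S=73.7467, K−S=0.0033, hold=2.4539 ⇒ V=2.4539 continue  boundary S*=61.2116
step 2: (k=2,j=0): S=58.4261, K−S=15.3239, hold=15.2276 ⇒ V=15.3239 exercise | (k=2,j=1): S=64.1300, K−S=9.6200, hold=9.6617 ⇒ V=9.6617 continue | (k=2,j=2): S=70.3908, K−S=3.3592, hold=4.6292 ⇒ V=4.6292 continue  boundary S*=58.4261
step 1: (k=1,j=0): S=61.2116, K−S=12.5384, hold=12.4630 ⇒ V=12.5384 exercise | (k=1,j=1): S=67.1875, K−S=6.5625, hold=7.1241 ⇒ V=7.1241 continue  boundary S*=61.2116
step 0: (k=0,j=0): S=64.1300, K−S=9.6200, hold=9.8055 ⇒ V=9.8055 continue  boundary S*=-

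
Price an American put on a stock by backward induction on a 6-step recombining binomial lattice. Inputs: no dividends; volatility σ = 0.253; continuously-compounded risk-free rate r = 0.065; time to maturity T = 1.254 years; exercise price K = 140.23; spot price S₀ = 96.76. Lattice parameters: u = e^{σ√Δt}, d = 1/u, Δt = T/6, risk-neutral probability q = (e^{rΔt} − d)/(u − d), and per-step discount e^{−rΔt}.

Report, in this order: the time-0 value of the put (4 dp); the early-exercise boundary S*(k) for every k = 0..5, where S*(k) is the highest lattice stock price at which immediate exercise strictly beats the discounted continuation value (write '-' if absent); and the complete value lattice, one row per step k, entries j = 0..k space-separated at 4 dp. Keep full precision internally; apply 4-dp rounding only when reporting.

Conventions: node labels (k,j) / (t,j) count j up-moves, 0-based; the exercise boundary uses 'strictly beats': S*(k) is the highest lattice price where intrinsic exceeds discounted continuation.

price = 43.4700
boundary = 96.7600 108.6244 96.7600 108.6244 96.7600 108.6244
tree:
43.4700
54.0386 31.6056
63.4528 43.4700 20.3515
71.8387 54.0386 31.6056 10.9010
79.3087 63.4528 43.4700 19.0836 3.9293
85.9628 71.8387 54.0386 31.6056 8.4766 0.0000
91.8901 79.3087 63.4528 43.4700 18.2863 0.0000 0.0000

Δt=0.20900  u=1.12262  d=0.89078  q=0.53011  discount=0.98651
step 6 (expiry): payoffs max(K−S,0) = 91.8901 79.3087 63.4528 43.4700 18.2863 0.0000 0.0000
step 5: (k=5,j=0): S=54.2672, K−S=85.9628, hold=84.0707 ⇒ V=85.9628 exercise | (k=5,j=1): S=68.3913, K−S=71.8387, hold=69.9466 ⇒ V=71.8387 exercise | (k=5,j=2): S=86.1914, K−S=54.0386, hold=52.1464 ⇒ V=54.0386 exercise | (k=5,j=3): S=108.6244, K−S=31.6056, hold=29.7134 ⇒ V=31.6056 exercise | (k=5,j=4): S=136.8961, K−S=3.3339, hold=8.4766 ⇒ V=8.4766 continue | (k=5,j=5): S=172.5259, K−S=0.0000, hold=0.0000 ⇒ V=0.0000 continue  boundary S*=108.6244
step 4: (k=4,j=0): S=60.9213, K−S=79.3087, hold=77.4166 ⇒ V=79.3087 exercise | (k=4,j=1): S=76.7772, K−S=63.4528, hold=61.5606 ⇒ V=63.4528 exercise | (k=4,j=2): S=96.7600, K−S=43.4700, hold=41.5779 ⇒ V=43.4700 exercise | (k=4,j=3): S=121.9437, K−S=18.2863, hold=19.0836 ⇒ V=19.0836 continue | (k=4,j=4): S=153.6819, K−S=0.0000, hold=3.9293 ⇒ V=3.9293 continue  boundary S*=96.7600
step 3: (k=3,j=0): S=68.3913, K−S=71.8387, hold=69.9466 ⇒ V=71.8387 exercise | (k=3,j=1): S=86.1914, K−S=54.0386, hold=52.1464 ⇒ V=54.0386 exercise | (k=3,j=2): S=108.6244, K−S=31.6056, hold=30.1303 ⇒ V=31.6056 exercise | (k=3,j=3): S=136.8961, K−S=3.3339, hold=10.9010 ⇒ V=10.9010 continue  boundary S*=108.6244
step 2: (k=2,j=0): S=76.7772, K−S=63.4528, hold=61.5606 ⇒ V=63.4528 exercise | (k=2,j=1): S=96.7600, K−S=43.4700, hold=41.5779 ⇒ V=43.4700 exercise | (k=2,j=2): S=121.9437, K−S=18.2863, hold=20.3515 ⇒ V=20.3515 continue  boundary S*=96.7600
step 1: (k=1,j=0): S=86.1914, K−S=54.0386, hold=52.1464 ⇒ V=54.0386 exercise | (k=1,j=1): S=108.6244, K−S=31.6056, hold=30.7934 ⇒ V=31.6056 exercise  boundary S*=108.6244
step 0: (k=0,j=0): S=96.7600, K−S=43.4700, hold=41.5779 ⇒ V=43.4700 exercise  boundary S*=96.7600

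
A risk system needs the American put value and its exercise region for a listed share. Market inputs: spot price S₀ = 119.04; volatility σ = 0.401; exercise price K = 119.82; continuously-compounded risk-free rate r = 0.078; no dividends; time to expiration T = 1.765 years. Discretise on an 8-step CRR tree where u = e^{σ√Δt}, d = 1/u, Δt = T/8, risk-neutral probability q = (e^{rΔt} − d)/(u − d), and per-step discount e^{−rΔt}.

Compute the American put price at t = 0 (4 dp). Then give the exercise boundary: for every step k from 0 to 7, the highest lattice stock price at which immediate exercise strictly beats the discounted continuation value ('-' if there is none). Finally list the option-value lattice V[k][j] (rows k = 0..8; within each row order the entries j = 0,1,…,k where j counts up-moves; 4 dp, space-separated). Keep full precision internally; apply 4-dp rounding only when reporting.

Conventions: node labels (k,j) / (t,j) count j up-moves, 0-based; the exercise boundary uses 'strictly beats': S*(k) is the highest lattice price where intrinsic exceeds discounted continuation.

params: Δt=0.22062 u=1.20726 d=0.82832 q=0.49886 e^(-rΔt)=0.98294
t_8 payoffs: 93.4391 81.3706 63.7809 38.1445 0.7800 0.0000 0.0000 0.0000 0.0000
t_7: node(7,0) S=31.8485 payoff=87.9715 vs cont=85.9272 → 87.9715 [stop]  node(7,1) S=46.4184 payoff=73.4016 vs cont=71.3573 → 73.4016 [stop]  node(7,2) S=67.6537 payoff=52.1663 vs cont=50.1220 → 52.1663 [stop]  node(7,3) S=98.6035 payoff=21.2165 vs cont=19.1722 → 21.2165 [stop]  node(7,4) S=143.7121 payoff=0.0000 vs cont=0.3842 → 0.3842 [wait]  node(7,5) S=209.4568 payoff=0.0000 vs cont=0.0000 → 0.0000 [wait]  node(7,6) S=305.2780 payoff=0.0000 vs cont=0.0000 → 0.0000 [wait]  node(7,7) S=444.9350 payoff=0.0000 vs cont=0.0000 → 0.0000 [wait]  ⇒ S*(7)=98.6035
t_6: node(6,0) S=38.4494 payoff=81.3706 vs cont=79.3263 → 81.3706 [stop]  node(6,1) S=56.0391 payoff=63.7809 vs cont=61.7366 → 63.7809 [stop]  node(6,2) S=81.6755 payoff=38.1445 vs cont=36.1002 → 38.1445 [stop]  node(6,3) S=119.0400 payoff=0.7800 vs cont=10.6395 → 10.6395 [wait]  node(6,4) S=173.4978 payoff=0.0000 vs cont=0.1893 → 0.1893 [wait]  node(6,5) S=252.8686 payoff=0.0000 vs cont=0.0000 → 0.0000 [wait]  node(6,6) S=368.5497 payoff=0.0000 vs cont=0.0000 → 0.0000 [wait]  ⇒ S*(6)=81.6755
t_5: node(5,0) S=46.4184 payoff=73.4016 vs cont=71.3573 → 73.4016 [stop]  node(5,1) S=67.6537 payoff=52.1663 vs cont=50.1220 → 52.1663 [stop]  node(5,2) S=98.6035 payoff=21.2165 vs cont=24.0067 → 24.0067 [wait]  node(5,3) S=143.7121 payoff=0.0000 vs cont=5.3337 → 5.3337 [wait]  node(5,4) S=209.4568 payoff=0.0000 vs cont=0.0932 → 0.0932 [wait]  node(5,5) S=305.2780 payoff=0.0000 vs cont=0.0000 → 0.0000 [wait]  ⇒ S*(5)=67.6537
t_4: node(4,0) S=56.0391 payoff=63.7809 vs cont=61.7366 → 63.7809 [stop]  node(4,1) S=81.6755 payoff=38.1445 vs cont=37.4684 → 38.1445 [stop]  node(4,2) S=119.0400 payoff=0.7800 vs cont=14.4409 → 14.4409 [wait]  node(4,3) S=173.4978 payoff=0.0000 vs cont=2.6731 → 2.6731 [wait]  node(4,4) S=252.8686 payoff=0.0000 vs cont=0.0459 → 0.0459 [wait]  ⇒ S*(4)=81.6755
t_3: node(3,0) S=67.6537 payoff=52.1663 vs cont=50.1220 → 52.1663 [stop]  node(3,1) S=98.6035 payoff=21.2165 vs cont=25.8707 → 25.8707 [wait]  node(3,2) S=143.7121 payoff=0.0000 vs cont=8.4242 → 8.4242 [wait]  node(3,3) S=209.4568 payoff=0.0000 vs cont=1.3393 → 1.3393 [wait]  ⇒ S*(3)=67.6537
t_2: node(2,0) S=81.6755 payoff=38.1445 vs cont=38.3824 → 38.3824 [wait]  node(2,1) S=119.0400 payoff=0.7800 vs cont=16.8745 → 16.8745 [wait]  node(2,2) S=173.4978 payoff=0.0000 vs cont=4.8064 → 4.8064 [wait]  ⇒ S*(2)=-
t_1: node(1,0) S=98.6035 payoff=21.2165 vs cont=27.1812 → 27.1812 [wait]  node(1,1) S=143.7121 payoff=0.0000 vs cont=10.6691 → 10.6691 [wait]  ⇒ S*(1)=-
t_0: node(0,0) S=119.0400 payoff=0.7800 vs cont=18.6208 → 18.6208 [wait]  ⇒ S*(0)=-

price = 18.6208
boundary = - - - 67.6537 81.6755 67.6537 81.6755 98.6035
tree:
18.6208
27.1812 10.6691
38.3824 16.8745 4.8064
52.1663 25.8707 8.4242 1.3393
63.7809 38.1445 14.4409 2.6731 0.0459
73.4016 52.1663 24.0067 5.3337 0.0932 0.0000
81.3706 63.7809 38.1445 10.6395 0.1893 0.0000 0.0000
87.9715 73.4016 52.1663 21.2165 0.3842 0.0000 0.0000 0.0000
93.4391 81.3706 63.7809 38.1445 0.7800 0.0000 0.0000 0.0000 0.0000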